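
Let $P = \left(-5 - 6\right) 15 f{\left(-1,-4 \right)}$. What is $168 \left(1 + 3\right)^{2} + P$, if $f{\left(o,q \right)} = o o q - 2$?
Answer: $3678$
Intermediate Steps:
$f{\left(o,q \right)} = -2 + q o^{2}$ ($f{\left(o,q \right)} = o^{2} q - 2 = q o^{2} - 2 = -2 + q o^{2}$)
$P = 990$ ($P = \left(-5 - 6\right) 15 \left(-2 - 4 \left(-1\right)^{2}\right) = \left(-11\right) 15 \left(-2 - 4\right) = - 165 \left(-2 - 4\right) = \left(-165\right) \left(-6\right) = 990$)
$168 \left(1 + 3\right)^{2} + P = 168 \left(1 + 3\right)^{2} + 990 = 168 \cdot 4^{2} + 990 = 168 \cdot 16 + 990 = 2688 + 990 = 3678$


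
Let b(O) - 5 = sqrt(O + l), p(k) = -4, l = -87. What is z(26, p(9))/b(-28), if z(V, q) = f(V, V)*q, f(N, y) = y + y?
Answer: -52/7 + 52*I*sqrt(115)/35 ≈ -7.4286 + 15.933*I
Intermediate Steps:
f(N, y) = 2*y
z(V, q) = 2*V*q (z(V, q) = (2*V)*q = 2*V*q)
b(O) = 5 + sqrt(-87 + O) (b(O) = 5 + sqrt(O - 87) = 5 + sqrt(-87 + O))
z(26, p(9))/b(-28) = (2*26*(-4))/(5 + sqrt(-87 - 28)) = -208/(5 + sqrt(-115)) = -208/(5 + I*sqrt(115))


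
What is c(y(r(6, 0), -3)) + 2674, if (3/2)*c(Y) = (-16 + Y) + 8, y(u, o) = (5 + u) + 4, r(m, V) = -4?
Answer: 2672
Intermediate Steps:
y(u, o) = 9 + u
c(Y) = -16/3 + 2*Y/3 (c(Y) = 2*((-16 + Y) + 8)/3 = 2*(-8 + Y)/3 = -16/3 + 2*Y/3)
c(y(r(6, 0), -3)) + 2674 = (-16/3 + 2*(9 - 4)/3) + 2674 = (-16/3 + (⅔)*5) + 2674 = (-16/3 + 10/3) + 2674 = -2 + 2674 = 2672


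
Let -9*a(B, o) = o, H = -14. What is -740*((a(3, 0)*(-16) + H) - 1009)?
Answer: 757020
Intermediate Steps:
a(B, o) = -o/9
-740*((a(3, 0)*(-16) + H) - 1009) = -740*((-1/9*0*(-16) - 14) - 1009) = -740*((0*(-16) - 14) - 1009) = -740*((0 - 14) - 1009) = -740*(-14 - 1009) = -740*(-1023) = 757020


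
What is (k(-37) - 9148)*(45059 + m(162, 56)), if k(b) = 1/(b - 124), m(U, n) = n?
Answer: -9492382905/23 ≈ -4.1271e+8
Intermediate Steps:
k(b) = 1/(-124 + b)
(k(-37) - 9148)*(45059 + m(162, 56)) = (1/(-124 - 37) - 9148)*(45059 + 56) = (1/(-161) - 9148)*45115 = (-1/161 - 9148)*45115 = -1472829/161*45115 = -9492382905/23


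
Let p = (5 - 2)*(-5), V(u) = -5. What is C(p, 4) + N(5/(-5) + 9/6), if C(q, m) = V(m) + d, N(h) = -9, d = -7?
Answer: -21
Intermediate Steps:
p = -15 (p = 3*(-5) = -15)
C(q, m) = -12 (C(q, m) = -5 - 7 = -12)
C(p, 4) + N(5/(-5) + 9/6) = -12 - 9 = -21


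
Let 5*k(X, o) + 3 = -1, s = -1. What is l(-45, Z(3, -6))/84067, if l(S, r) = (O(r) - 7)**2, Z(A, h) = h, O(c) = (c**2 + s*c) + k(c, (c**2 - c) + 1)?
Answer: 29241/2101675 ≈ 0.013913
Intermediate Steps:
k(X, o) = -4/5 (k(X, o) = -3/5 + (1/5)*(-1) = -3/5 - 1/5 = -4/5)
O(c) = -4/5 + c**2 - c (O(c) = (c**2 - c) - 4/5 = -4/5 + c**2 - c)
l(S, r) = (-39/5 + r**2 - r)**2 (l(S, r) = ((-4/5 + r**2 - r) - 7)**2 = (-39/5 + r**2 - r)**2)
l(-45, Z(3, -6))/84067 = ((-39 - 5*(-6) + 5*(-6)**2)**2/25)/84067 = ((-39 + 30 + 5*36)**2/25)*(1/84067) = ((-39 + 30 + 180)**2/25)*(1/84067) = ((1/25)*171**2)*(1/84067) = ((1/25)*29241)*(1/84067) = (29241/25)*(1/84067) = 29241/2101675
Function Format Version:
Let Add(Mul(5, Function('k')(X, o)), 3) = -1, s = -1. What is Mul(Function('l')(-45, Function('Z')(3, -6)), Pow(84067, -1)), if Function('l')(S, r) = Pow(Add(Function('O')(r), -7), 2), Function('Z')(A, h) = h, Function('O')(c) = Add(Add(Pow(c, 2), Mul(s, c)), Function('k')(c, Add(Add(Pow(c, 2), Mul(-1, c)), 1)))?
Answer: Rational(29241, 2101675) ≈ 0.013913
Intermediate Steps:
Function('k')(X, o) = Rational(-4, 5) (Function('k')(X, o) = Add(Rational(-3, 5), Mul(Rational(1, 5), -1)) = Add(Rational(-3, 5), Rational(-1, 5)) = Rational(-4, 5))
Function('O')(c) = Add(Rational(-4, 5), Pow(c, 2), Mul(-1, c)) (Function('O')(c) = Add(Add(Pow(c, 2), Mul(-1, c)), Rational(-4, 5)) = Add(Rational(-4, 5), Pow(c, 2), Mul(-1, c)))
Function('l')(S, r) = Pow(Add(Rational(-39, 5), Pow(r, 2), Mul(-1, r)), 2) (Function('l')(S, r) = Pow(Add(Add(Rational(-4, 5), Pow(r, 2), Mul(-1, r)), -7), 2) = Pow(Add(Rational(-39, 5), Pow(r, 2), Mul(-1, r)), 2))
Mul(Function('l')(-45, Function('Z')(3, -6)), Pow(84067, -1)) = Mul(Mul(Rational(1, 25), Pow(Add(-39, Mul(-5, -6), Mul(5, Pow(-6, 2))), 2)), Pow(84067, -1)) = Mul(Mul(Rational(1, 25), Pow(Add(-39, 30, Mul(5, 36)), 2)), Rational(1, 84067)) = Mul(Mul(Rational(1, 25), Pow(Add(-39, 30, 180), 2)), Rational(1, 84067)) = Mul(Mul(Rational(1, 25), Pow(171, 2)), Rational(1, 84067)) = Mul(Mul(Rational(1, 25), 29241), Rational(1, 84067)) = Mul(Rational(29241, 25), Rational(1, 84067)) = Rational(29241, 2101675)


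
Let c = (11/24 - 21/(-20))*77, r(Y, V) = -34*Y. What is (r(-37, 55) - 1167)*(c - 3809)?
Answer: -40326013/120 ≈ -3.3605e+5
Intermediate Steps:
c = 13937/120 (c = (11*(1/24) - 21*(-1/20))*77 = (11/24 + 21/20)*77 = (181/120)*77 = 13937/120 ≈ 116.14)
(r(-37, 55) - 1167)*(c - 3809) = (-34*(-37) - 1167)*(13937/120 - 3809) = (1258 - 1167)*(-443143/120) = 91*(-443143/120) = -40326013/120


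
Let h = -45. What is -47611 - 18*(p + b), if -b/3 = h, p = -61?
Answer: -48943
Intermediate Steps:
b = 135 (b = -3*(-45) = 135)
-47611 - 18*(p + b) = -47611 - 18*(-61 + 135) = -47611 - 18*74 = -47611 - 1*1332 = -47611 - 1332 = -48943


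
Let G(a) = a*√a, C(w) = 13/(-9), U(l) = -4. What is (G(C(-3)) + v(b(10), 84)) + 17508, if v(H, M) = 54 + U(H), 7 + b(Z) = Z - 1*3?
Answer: 17558 - 13*I*√13/27 ≈ 17558.0 - 1.736*I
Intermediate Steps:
C(w) = -13/9 (C(w) = 13*(-⅑) = -13/9)
G(a) = a^(3/2)
b(Z) = -10 + Z (b(Z) = -7 + (Z - 1*3) = -7 + (Z - 3) = -7 + (-3 + Z) = -10 + Z)
v(H, M) = 50 (v(H, M) = 54 - 4 = 50)
(G(C(-3)) + v(b(10), 84)) + 17508 = ((-13/9)^(3/2) + 50) + 17508 = (-13*I*√13/27 + 50) + 17508 = (50 - 13*I*√13/27) + 17508 = 17558 - 13*I*√13/27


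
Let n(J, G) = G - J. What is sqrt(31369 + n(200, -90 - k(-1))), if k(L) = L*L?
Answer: sqrt(31078) ≈ 176.29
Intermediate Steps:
k(L) = L**2
sqrt(31369 + n(200, -90 - k(-1))) = sqrt(31369 + ((-90 - 1*(-1)**2) - 1*200)) = sqrt(31369 + ((-90 - 1*1) - 200)) = sqrt(31369 + ((-90 - 1) - 200)) = sqrt(31369 + (-91 - 200)) = sqrt(31369 - 291) = sqrt(31078)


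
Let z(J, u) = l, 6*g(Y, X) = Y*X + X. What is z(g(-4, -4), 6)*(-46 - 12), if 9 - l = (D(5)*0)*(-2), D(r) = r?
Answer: -522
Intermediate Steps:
g(Y, X) = X/6 + X*Y/6 (g(Y, X) = (Y*X + X)/6 = (X*Y + X)/6 = (X + X*Y)/6 = X/6 + X*Y/6)
l = 9 (l = 9 - 5*0*(-2) = 9 - 0*(-2) = 9 - 1*0 = 9 + 0 = 9)
z(J, u) = 9
z(g(-4, -4), 6)*(-46 - 12) = 9*(-46 - 12) = 9*(-58) = -522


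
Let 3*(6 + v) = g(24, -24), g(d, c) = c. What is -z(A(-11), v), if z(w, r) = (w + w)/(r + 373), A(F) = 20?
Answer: -40/359 ≈ -0.11142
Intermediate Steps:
v = -14 (v = -6 + (⅓)*(-24) = -6 - 8 = -14)
z(w, r) = 2*w/(373 + r) (z(w, r) = (2*w)/(373 + r) = 2*w/(373 + r))
-z(A(-11), v) = -2*20/(373 - 14) = -2*20/359 = -1*40/359 = -40/359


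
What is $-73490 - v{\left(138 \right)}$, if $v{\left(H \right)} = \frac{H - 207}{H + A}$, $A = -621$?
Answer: $- \frac{514431}{7} \approx -73490.0$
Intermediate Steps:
$v{\left(H \right)} = \frac{-207 + H}{-621 + H}$ ($v{\left(H \right)} = \frac{H - 207}{H - 621} = \frac{-207 + H}{-621 + H}$)
$-73490 - v{\left(138 \right)} = -73490 - \frac{-207 + 138}{-621 + 138} = -73490 - \frac{1}{-483} \left(-69\right) = -73490 - \left(- \frac{1}{483}\right) \left(-69\right) = -73490 - \frac{1}{7} = - \frac{514431}{7}$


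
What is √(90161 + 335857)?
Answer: √426018 ≈ 652.70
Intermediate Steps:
√(90161 + 335857) = √426018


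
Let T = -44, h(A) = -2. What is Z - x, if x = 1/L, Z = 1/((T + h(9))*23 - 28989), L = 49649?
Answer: -79696/1491803503 ≈ -5.3423e-5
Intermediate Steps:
Z = -1/30047 (Z = 1/((-44 - 2)*23 - 28989) = 1/(-46*23 - 28989) = 1/(-1058 - 28989) = 1/(-30047) = -1/30047 ≈ -3.3281e-5)
x = 1/49649 ≈ 2.0141e-5
Z - x = -1/30047 - 1*1/49649 = -1/30047 - 1/49649 = -79696/1491803503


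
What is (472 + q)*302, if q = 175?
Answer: 195394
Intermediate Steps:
(472 + q)*302 = (472 + 175)*302 = 647*302 = 195394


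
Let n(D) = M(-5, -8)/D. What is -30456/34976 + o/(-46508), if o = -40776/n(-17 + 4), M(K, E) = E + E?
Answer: -16104705/101666488 ≈ -0.15841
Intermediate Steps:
M(K, E) = 2*E
n(D) = -16/D (n(D) = (2*(-8))/D = -16/D)
o = -66261/2 (o = -40776/((-16/(-17 + 4))) = -40776/((-16/(-13))) = -40776/((-16*(-1/13))) = -40776/16/13 = -40776*13/16 = -66261/2 ≈ -33131.)
-30456/34976 + o/(-46508) = -30456/34976 - 66261/2/(-46508) = -30456*1/34976 - 66261/2*(-1/46508) = -3807/4372 + 66261/93016 = -16104705/101666488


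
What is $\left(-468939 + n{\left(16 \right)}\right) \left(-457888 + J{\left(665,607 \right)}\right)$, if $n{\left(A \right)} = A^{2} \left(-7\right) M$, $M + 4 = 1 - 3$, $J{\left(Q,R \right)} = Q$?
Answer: $209493634701$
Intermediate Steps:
$M = -6$ ($M = -4 + \left(1 - 3\right) = -4 - 2 = -6$)
$n{\left(A \right)} = 42 A^{2}$ ($n{\left(A \right)} = A^{2} \left(-7\right) \left(-6\right) = - 7 A^{2} \left(-6\right) = 42 A^{2}$)
$\left(-468939 + n{\left(16 \right)}\right) \left(-457888 + J{\left(665,607 \right)}\right) = \left(-468939 + 42 \cdot 16^{2}\right) \left(-457888 + 665\right) = \left(-468939 + 42 \cdot 256\right) \left(-457223\right) = \left(-468939 + 10752\right) \left(-457223\right) = \left(-458187\right) \left(-457223\right) = 209493634701$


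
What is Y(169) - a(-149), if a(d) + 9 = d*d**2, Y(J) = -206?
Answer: 3307752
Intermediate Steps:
a(d) = -9 + d**3 (a(d) = -9 + d*d**2 = -9 + d**3)
Y(169) - a(-149) = -206 - (-9 + (-149)**3) = -206 - (-9 - 3307949) = -206 - 1*(-3307958) = -206 + 3307958 = 3307752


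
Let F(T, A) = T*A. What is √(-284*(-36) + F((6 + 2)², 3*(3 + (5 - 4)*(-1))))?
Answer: 4*√663 ≈ 103.00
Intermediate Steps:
F(T, A) = A*T
√(-284*(-36) + F((6 + 2)², 3*(3 + (5 - 4)*(-1)))) = √(-284*(-36) + (3*(3 + (5 - 4)*(-1)))*(6 + 2)²) = √(10224 + (3*(3 + 1*(-1)))*8²) = √(10224 + (3*(3 - 1))*64) = √(10224 + (3*2)*64) = √(10224 + 6*64) = √(10224 + 384) = √10608 = 4*√663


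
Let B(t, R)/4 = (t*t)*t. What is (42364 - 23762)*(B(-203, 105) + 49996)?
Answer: -621524666624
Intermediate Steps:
B(t, R) = 4*t³ (B(t, R) = 4*((t*t)*t) = 4*(t²*t) = 4*t³)
(42364 - 23762)*(B(-203, 105) + 49996) = (42364 - 23762)*(4*(-203)³ + 49996) = 18602*(4*(-8365427) + 49996) = 18602*(-33461708 + 49996) = 18602*(-33411712) = -621524666624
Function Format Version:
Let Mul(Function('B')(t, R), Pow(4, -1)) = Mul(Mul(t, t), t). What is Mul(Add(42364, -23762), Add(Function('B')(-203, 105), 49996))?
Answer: -621524666624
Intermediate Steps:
Function('B')(t, R) = Mul(4, Pow(t, 3)) (Function('B')(t, R) = Mul(4, Mul(Mul(t, t), t)) = Mul(4, Mul(Pow(t, 2), t)) = Mul(4, Pow(t, 3)))
Mul(Add(42364, -23762), Add(Function('B')(-203, 105), 49996)) = Mul(Add(42364, -23762), Add(Mul(4, Pow(-203, 3)), 49996)) = Mul(18602, Add(Mul(4, -8365427), 49996)) = Mul(18602, Add(-33461708, 49996)) = Mul(18602, -33411712) = -621524666624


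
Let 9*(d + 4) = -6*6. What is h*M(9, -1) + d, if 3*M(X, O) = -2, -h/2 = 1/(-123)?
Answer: -2956/369 ≈ -8.0108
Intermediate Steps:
h = 2/123 (h = -2/(-123) = -2*(-1/123) = 2/123 ≈ 0.016260)
M(X, O) = -2/3 (M(X, O) = (1/3)*(-2) = -2/3)
d = -8 (d = -4 + (-6*6)/9 = -4 + (1/9)*(-36) = -4 - 4 = -8)
h*M(9, -1) + d = (2/123)*(-2/3) - 8 = -4/369 - 8 = -2956/369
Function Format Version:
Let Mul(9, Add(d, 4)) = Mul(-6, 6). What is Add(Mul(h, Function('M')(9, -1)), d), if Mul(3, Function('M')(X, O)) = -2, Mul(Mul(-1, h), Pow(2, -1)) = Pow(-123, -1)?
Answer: Rational(-2956, 369) ≈ -8.0108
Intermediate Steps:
h = Rational(2, 123) (h = Mul(-2, Pow(-123, -1)) = Mul(-2, Rational(-1, 123)) = Rational(2, 123) ≈ 0.016260)
Function('M')(X, O) = Rational(-2, 3) (Function('M')(X, O) = Mul(Rational(1, 3), -2) = Rational(-2, 3))
d = -8 (d = Add(-4, Mul(Rational(1, 9), Mul(-6, 6))) = Add(-4, Mul(Rational(1, 9), -36)) = Add(-4, -4) = -8)
Add(Mul(h, Function('M')(9, -1)), d) = Add(Mul(Rational(2, 123), Rational(-2, 3)), -8) = Add(Rational(-4, 369), -8) = Rational(-2956, 369)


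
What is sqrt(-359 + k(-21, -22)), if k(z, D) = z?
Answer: 2*I*sqrt(95) ≈ 19.494*I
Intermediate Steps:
sqrt(-359 + k(-21, -22)) = sqrt(-359 - 21) = sqrt(-380) = 2*I*sqrt(95)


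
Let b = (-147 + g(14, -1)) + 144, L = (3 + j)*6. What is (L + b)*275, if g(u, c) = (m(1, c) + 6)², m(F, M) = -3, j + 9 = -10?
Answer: -24750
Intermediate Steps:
j = -19 (j = -9 - 10 = -19)
g(u, c) = 9 (g(u, c) = (-3 + 6)² = 3² = 9)
L = -96 (L = (3 - 19)*6 = -16*6 = -96)
b = 6 (b = (-147 + 9) + 144 = -138 + 144 = 6)
(L + b)*275 = (-96 + 6)*275 = -90*275 = -24750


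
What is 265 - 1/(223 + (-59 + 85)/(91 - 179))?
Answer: 2596691/9799 ≈ 265.00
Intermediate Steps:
265 - 1/(223 + (-59 + 85)/(91 - 179)) = 265 - 1/(223 + 26/(-88)) = 265 - 1/(223 + 26*(-1/88)) = 265 - 1/(223 - 13/44) = 265 - 1/9799/44 = 265 - 1*44/9799 = 265 - 44/9799 = 2596691/9799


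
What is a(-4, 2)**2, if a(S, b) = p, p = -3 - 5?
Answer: 64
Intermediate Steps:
p = -8
a(S, b) = -8
a(-4, 2)**2 = (-8)**2 = 64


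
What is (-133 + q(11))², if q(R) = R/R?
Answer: 17424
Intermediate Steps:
q(R) = 1
(-133 + q(11))² = (-133 + 1)² = (-132)² = 17424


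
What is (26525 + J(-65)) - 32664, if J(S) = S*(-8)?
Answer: -5619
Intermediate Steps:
J(S) = -8*S
(26525 + J(-65)) - 32664 = (26525 - 8*(-65)) - 32664 = (26525 + 520) - 32664 = 27045 - 32664 = -5619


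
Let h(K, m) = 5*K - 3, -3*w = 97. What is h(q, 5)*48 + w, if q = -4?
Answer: -3409/3 ≈ -1136.3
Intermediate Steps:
w = -97/3 (w = -⅓*97 = -97/3 ≈ -32.333)
h(K, m) = -3 + 5*K
h(q, 5)*48 + w = (-3 + 5*(-4))*48 - 97/3 = (-3 - 20)*48 - 97/3 = -23*48 - 97/3 = -1104 - 97/3 = -3409/3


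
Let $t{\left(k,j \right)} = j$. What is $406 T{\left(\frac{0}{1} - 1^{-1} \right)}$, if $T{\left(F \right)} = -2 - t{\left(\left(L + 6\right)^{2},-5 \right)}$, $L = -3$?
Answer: $1218$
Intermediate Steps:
$T{\left(F \right)} = 3$ ($T{\left(F \right)} = -2 - -5 = -2 + 5 = 3$)
$406 T{\left(\frac{0}{1} - 1^{-1} \right)} = 406 \cdot 3 = 1218$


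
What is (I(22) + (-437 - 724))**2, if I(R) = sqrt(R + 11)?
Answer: (1161 - sqrt(33))**2 ≈ 1.3346e+6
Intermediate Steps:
I(R) = sqrt(11 + R)
(I(22) + (-437 - 724))**2 = (sqrt(11 + 22) + (-437 - 724))**2 = (sqrt(33) - 1161)**2 = (-1161 + sqrt(33))**2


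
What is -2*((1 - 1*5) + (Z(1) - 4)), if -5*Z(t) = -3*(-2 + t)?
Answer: 86/5 ≈ 17.200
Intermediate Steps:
Z(t) = -6/5 + 3*t/5 (Z(t) = -(-3)*(-2 + t)/5 = -(6 - 3*t)/5 = -6/5 + 3*t/5)
-2*((1 - 1*5) + (Z(1) - 4)) = -2*((1 - 1*5) + ((-6/5 + (3/5)*1) - 4)) = -2*((1 - 5) + ((-6/5 + 3/5) - 4)) = -2*(-4 + (-3/5 - 4)) = -2*(-4 - 23/5) = -2*(-43/5) = 86/5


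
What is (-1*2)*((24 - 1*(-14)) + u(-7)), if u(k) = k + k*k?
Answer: -160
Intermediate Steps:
u(k) = k + k²
(-1*2)*((24 - 1*(-14)) + u(-7)) = (-1*2)*((24 - 1*(-14)) - 7*(1 - 7)) = -2*((24 + 14) - 7*(-6)) = -2*(38 + 42) = -2*80 = -160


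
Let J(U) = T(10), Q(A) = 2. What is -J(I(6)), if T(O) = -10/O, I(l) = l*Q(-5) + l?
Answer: 1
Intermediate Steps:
I(l) = 3*l (I(l) = l*2 + l = 2*l + l = 3*l)
J(U) = -1 (J(U) = -10/10 = -10*⅒ = -1)
-J(I(6)) = -1*(-1) = 1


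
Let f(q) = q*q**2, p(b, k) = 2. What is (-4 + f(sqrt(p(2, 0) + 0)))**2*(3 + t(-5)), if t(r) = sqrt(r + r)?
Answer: 4*(2 - sqrt(2))**2*(3 + I*sqrt(10)) ≈ 4.1178 + 4.3405*I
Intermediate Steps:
t(r) = sqrt(2)*sqrt(r) (t(r) = sqrt(2*r) = sqrt(2)*sqrt(r))
f(q) = q**3
(-4 + f(sqrt(p(2, 0) + 0)))**2*(3 + t(-5)) = (-4 + (sqrt(2 + 0))**3)**2*(3 + sqrt(2)*sqrt(-5)) = (-4 + (sqrt(2))**3)**2*(3 + sqrt(2)*(I*sqrt(5))) = (-4 + 2*sqrt(2))**2*(3 + I*sqrt(10))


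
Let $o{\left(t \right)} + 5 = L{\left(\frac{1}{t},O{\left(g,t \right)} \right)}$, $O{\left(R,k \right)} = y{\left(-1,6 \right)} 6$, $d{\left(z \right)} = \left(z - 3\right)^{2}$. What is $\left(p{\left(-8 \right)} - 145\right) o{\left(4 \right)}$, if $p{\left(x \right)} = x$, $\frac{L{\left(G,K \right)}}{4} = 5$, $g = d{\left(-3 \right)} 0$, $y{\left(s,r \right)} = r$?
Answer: $-2295$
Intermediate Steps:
$d{\left(z \right)} = \left(-3 + z\right)^{2}$
$g = 0$ ($g = \left(-3 - 3\right)^{2} \cdot 0 = \left(-6\right)^{2} \cdot 0 = 36 \cdot 0 = 0$)
$O{\left(R,k \right)} = 36$ ($O{\left(R,k \right)} = 6 \cdot 6 = 36$)
$L{\left(G,K \right)} = 20$ ($L{\left(G,K \right)} = 4 \cdot 5 = 20$)
$o{\left(t \right)} = 15$ ($o{\left(t \right)} = -5 + 20 = 15$)
$\left(p{\left(-8 \right)} - 145\right) o{\left(4 \right)} = \left(-8 - 145\right) 15 = \left(-153\right) 15 = -2295$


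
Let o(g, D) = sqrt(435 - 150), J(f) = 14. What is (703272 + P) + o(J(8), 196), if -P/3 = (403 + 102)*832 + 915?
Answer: -559953 + sqrt(285) ≈ -5.5994e+5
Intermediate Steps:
P = -1263225 (P = -3*((403 + 102)*832 + 915) = -3*(505*832 + 915) = -3*(420160 + 915) = -3*421075 = -1263225)
o(g, D) = sqrt(285)
(703272 + P) + o(J(8), 196) = (703272 - 1263225) + sqrt(285) = -559953 + sqrt(285)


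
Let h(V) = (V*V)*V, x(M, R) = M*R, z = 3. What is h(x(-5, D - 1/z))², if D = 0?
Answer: 15625/729 ≈ 21.433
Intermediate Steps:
h(V) = V³ (h(V) = V²*V = V³)
h(x(-5, D - 1/z))² = ((-5*(0 - 1/3))³)² = ((-5*(0 - 1*⅓))³)² = ((-5*(0 - ⅓))³)² = ((-5*(-⅓))³)² = ((5/3)³)² = (125/27)² = 15625/729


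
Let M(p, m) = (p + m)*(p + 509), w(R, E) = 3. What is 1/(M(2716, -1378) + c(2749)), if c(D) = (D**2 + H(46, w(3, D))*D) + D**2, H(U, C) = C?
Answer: 1/19437299 ≈ 5.1448e-8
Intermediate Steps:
c(D) = 2*D**2 + 3*D (c(D) = (D**2 + 3*D) + D**2 = 2*D**2 + 3*D)
M(p, m) = (509 + p)*(m + p) (M(p, m) = (m + p)*(509 + p) = (509 + p)*(m + p))
1/(M(2716, -1378) + c(2749)) = 1/((2716**2 + 509*(-1378) + 509*2716 - 1378*2716) + 2749*(3 + 2*2749)) = 1/((7376656 - 701402 + 1382444 - 3742648) + 2749*(3 + 5498)) = 1/(4315050 + 2749*5501) = 1/(4315050 + 15122249) = 1/19437299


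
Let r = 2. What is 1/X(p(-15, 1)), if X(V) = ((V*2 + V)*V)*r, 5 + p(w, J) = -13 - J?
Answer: 1/2166 ≈ 0.00046168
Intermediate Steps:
p(w, J) = -18 - J (p(w, J) = -5 + (-13 - J) = -18 - J)
X(V) = 6*V**2 (X(V) = ((V*2 + V)*V)*2 = ((2*V + V)*V)*2 = ((3*V)*V)*2 = (3*V**2)*2 = 6*V**2)
1/X(p(-15, 1)) = 1/(6*(-18 - 1*1)**2) = 1/(6*(-18 - 1)**2) = 1/(6*(-19)**2) = 1/(6*361) = 1/2166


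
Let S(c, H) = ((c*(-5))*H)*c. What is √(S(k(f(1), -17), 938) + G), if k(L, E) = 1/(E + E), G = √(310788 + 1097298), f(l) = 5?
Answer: √(-4690 + 3468*√156454)/34 ≈ 34.389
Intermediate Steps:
G = 3*√156454 (G = √1408086 = 3*√156454 ≈ 1186.6)
k(L, E) = 1/(2*E)
S(c, H) = -5*H*c² (S(c, H) = ((-5*c)*H)*c = (-5*H*c)*c = -5*H*c²)
√(S(k(f(1), -17), 938) + G) = √(-5*938*((½)/(-17))² + 3*√156454) = √(-5*938*((½)*(-1/17))² + 3*√156454) = √(-5*938*(-1/34)² + 3*√156454) = √(-5*938*1/1156 + 3*√156454) = √(-2345/578 + 3*√156454)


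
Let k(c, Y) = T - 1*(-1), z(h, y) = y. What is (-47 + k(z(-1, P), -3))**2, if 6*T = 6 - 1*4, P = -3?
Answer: 18769/9 ≈ 2085.4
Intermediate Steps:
T = 1/3 (T = (6 - 1*4)/6 = (6 - 4)/6 = (1/6)*2 = 1/3 ≈ 0.33333)
k(c, Y) = 4/3 (k(c, Y) = 1/3 - 1*(-1) = 1/3 + 1 = 4/3)
(-47 + k(z(-1, P), -3))**2 = (-47 + 4/3)**2 = (-137/3)**2 = 18769/9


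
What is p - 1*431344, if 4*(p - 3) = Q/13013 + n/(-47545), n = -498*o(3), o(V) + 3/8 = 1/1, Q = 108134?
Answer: -65691254416407/152296144 ≈ -4.3134e+5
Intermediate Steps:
o(V) = 5/8 (o(V) = -3/8 + 1/1 = -3/8 + 1 = 5/8)
n = -1245/4 (n = -498*5/8 = -1245/4 ≈ -311.25)
p = 773521129/152296144 (p = 3 + (108134/13013 - 1245/4/(-47545))/4 = 3 + (108134*(1/13013) - 1245/4*(-1/47545))/4 = 3 + (8318/1001 + 249/38036)/4 = 3 + (¼)*(316632697/38074036) = 3 + 316632697/152296144 = 773521129/152296144 ≈ 5.0791)
p - 1*431344 = 773521129/152296144 - 1*431344 = 773521129/152296144 - 431344 = -65691254416407/152296144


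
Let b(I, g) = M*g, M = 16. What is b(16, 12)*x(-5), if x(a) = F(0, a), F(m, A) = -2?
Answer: -384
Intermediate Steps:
x(a) = -2
b(I, g) = 16*g
b(16, 12)*x(-5) = (16*12)*(-2) = 192*(-2) = -384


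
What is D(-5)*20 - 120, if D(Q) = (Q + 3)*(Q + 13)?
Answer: -440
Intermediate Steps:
D(Q) = (3 + Q)*(13 + Q)
D(-5)*20 - 120 = (39 + (-5)**2 + 16*(-5))*20 - 120 = (39 + 25 - 80)*20 - 120 = -16*20 - 120 = -320 - 120 = -440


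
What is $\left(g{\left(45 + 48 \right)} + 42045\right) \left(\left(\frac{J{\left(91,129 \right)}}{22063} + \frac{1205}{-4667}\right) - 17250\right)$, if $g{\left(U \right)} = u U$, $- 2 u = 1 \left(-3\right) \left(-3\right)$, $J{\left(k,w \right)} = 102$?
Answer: $- \frac{147876015978322143}{205936042} \approx -7.1807 \cdot 10^{8}$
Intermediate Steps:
$u = - \frac{9}{2}$ ($u = - \frac{1 \left(-3\right) \left(-3\right)}{2} = - \frac{\left(-3\right) \left(-3\right)}{2} = \left(- \frac{1}{2}\right) 9 = - \frac{9}{2} \approx -4.5$)
$g{\left(U \right)} = - \frac{9 U}{2}$
$\left(g{\left(45 + 48 \right)} + 42045\right) \left(\left(\frac{J{\left(91,129 \right)}}{22063} + \frac{1205}{-4667}\right) - 17250\right) = \left(- \frac{9 \left(45 + 48\right)}{2} + 42045\right) \left(\left(\frac{102}{22063} + \frac{1205}{-4667}\right) - 17250\right) = \left(\left(- \frac{9}{2}\right) 93 + 42045\right) \left(\left(102 \cdot \frac{1}{22063} + 1205 \left(- \frac{1}{4667}\right)\right) - 17250\right) = \left(- \frac{837}{2} + 42045\right) \left(\left(\frac{102}{22063} - \frac{1205}{4667}\right) - 17250\right) = \frac{83253 \left(- \frac{26109881}{102968021} - 17250\right)}{2} = \frac{83253}{2} \left(- \frac{1776224472131}{102968021}\right) = - \frac{147876015978322143}{205936042}$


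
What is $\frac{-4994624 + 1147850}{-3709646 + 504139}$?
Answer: $\frac{3846774}{3205507} \approx 1.2001$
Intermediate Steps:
$\frac{-4994624 + 1147850}{-3709646 + 504139} = - \frac{3846774}{-3205507} = \left(-3846774\right) \left(- \frac{1}{3205507}\right) = \frac{3846774}{3205507}$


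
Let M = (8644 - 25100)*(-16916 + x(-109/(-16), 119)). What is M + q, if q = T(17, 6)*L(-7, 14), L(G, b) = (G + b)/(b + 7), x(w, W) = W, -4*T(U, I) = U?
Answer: 3316937167/12 ≈ 2.7641e+8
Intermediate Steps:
T(U, I) = -U/4
L(G, b) = (G + b)/(7 + b)
q = -17/12 (q = (-¼*17)*((-7 + 14)/(7 + 14)) = -17*7/(4*21) = -17*7/84 = -17/4*⅓ = -17/12 ≈ -1.4167)
M = 276411432 (M = (8644 - 25100)*(-16916 + 119) = -16456*(-16797) = 276411432)
M + q = 276411432 - 17/12 = 3316937167/12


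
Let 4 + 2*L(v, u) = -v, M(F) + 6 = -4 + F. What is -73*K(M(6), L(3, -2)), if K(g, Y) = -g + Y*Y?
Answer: -4745/4 ≈ -1186.3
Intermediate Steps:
M(F) = -10 + F (M(F) = -6 + (-4 + F) = -10 + F)
L(v, u) = -2 - v/2 (L(v, u) = -2 + (-v)/2 = -2 - v/2)
K(g, Y) = Y² - g (K(g, Y) = -g + Y² = Y² - g)
-73*K(M(6), L(3, -2)) = -73*((-2 - ½*3)² - (-10 + 6)) = -73*((-2 - 3/2)² - 1*(-4)) = -73*((-7/2)² + 4) = -73*(49/4 + 4) = -73*65/4 = -4745/4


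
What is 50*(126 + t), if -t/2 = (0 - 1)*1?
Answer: 6400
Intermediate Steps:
t = 2 (t = -2*(0 - 1) = -(-2) = -2*(-1) = 2)
50*(126 + t) = 50*(126 + 2) = 50*128 = 6400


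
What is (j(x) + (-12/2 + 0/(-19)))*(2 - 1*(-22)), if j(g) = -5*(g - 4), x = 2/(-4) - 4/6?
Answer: 476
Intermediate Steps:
x = -7/6 (x = 2*(-¼) - 4*⅙ = -½ - ⅔ = -7/6 ≈ -1.1667)
j(g) = 20 - 5*g (j(g) = -5*(-4 + g) = 20 - 5*g)
(j(x) + (-12/2 + 0/(-19)))*(2 - 1*(-22)) = ((20 - 5*(-7/6)) + (-12/2 + 0/(-19)))*(2 - 1*(-22)) = ((20 + 35/6) + (-12*½ + 0*(-1/19)))*(2 + 22) = (155/6 + (-6 + 0))*24 = (155/6 - 6)*24 = (119/6)*24 = 476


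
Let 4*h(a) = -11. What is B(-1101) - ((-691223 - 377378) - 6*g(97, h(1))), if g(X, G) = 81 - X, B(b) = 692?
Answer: 1069197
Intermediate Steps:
h(a) = -11/4 (h(a) = (¼)*(-11) = -11/4)
B(-1101) - ((-691223 - 377378) - 6*g(97, h(1))) = 692 - ((-691223 - 377378) - 6*(81 - 1*97)) = 692 - (-1068601 - 6*(81 - 97)) = 692 - (-1068601 - 6*(-16)) = 692 - (-1068601 + 96) = 692 - 1*(-1068505) = 692 + 1068505 = 1069197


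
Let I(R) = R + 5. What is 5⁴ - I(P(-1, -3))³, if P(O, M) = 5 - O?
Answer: -706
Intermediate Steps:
I(R) = 5 + R
5⁴ - I(P(-1, -3))³ = 5⁴ - (5 + (5 - 1*(-1)))³ = 625 - (5 + (5 + 1))³ = 625 - (5 + 6)³ = 625 - 1*11³ = 625 - 1*1331 = 625 - 1331 = -706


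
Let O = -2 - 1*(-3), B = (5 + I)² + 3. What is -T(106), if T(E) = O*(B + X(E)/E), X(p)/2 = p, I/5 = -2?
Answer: -30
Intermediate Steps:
I = -10 (I = 5*(-2) = -10)
X(p) = 2*p
B = 28 (B = (5 - 10)² + 3 = (-5)² + 3 = 25 + 3 = 28)
O = 1 (O = -2 + 3 = 1)
T(E) = 30 (T(E) = 1*(28 + (2*E)/E) = 1*(28 + 2) = 1*30 = 30)
-T(106) = -1*30 = -30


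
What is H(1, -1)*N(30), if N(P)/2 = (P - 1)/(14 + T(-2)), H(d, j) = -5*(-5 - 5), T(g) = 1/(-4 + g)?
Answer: 17400/83 ≈ 209.64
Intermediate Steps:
H(d, j) = 50 (H(d, j) = -5*(-10) = 50)
N(P) = -12/83 + 12*P/83 (N(P) = 2*((P - 1)/(14 + 1/(-4 - 2))) = 2*((-1 + P)/(14 + 1/(-6))) = 2*((-1 + P)/(14 - 1/6)) = 2*((-1 + P)/(83/6)) = 2*((-1 + P)*(6/83)) = 2*(-6/83 + 6*P/83) = -12/83 + 12*P/83)
H(1, -1)*N(30) = 50*(-12/83 + (12/83)*30) = 50*(-12/83 + 360/83) = 50*(348/83) = 17400/83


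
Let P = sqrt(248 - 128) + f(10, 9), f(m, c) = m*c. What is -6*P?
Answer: -540 - 12*sqrt(30) ≈ -605.73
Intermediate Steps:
f(m, c) = c*m
P = 90 + 2*sqrt(30) (P = sqrt(248 - 128) + 9*10 = sqrt(120) + 90 = 2*sqrt(30) + 90 = 90 + 2*sqrt(30) ≈ 100.95)
-6*P = -6*(90 + 2*sqrt(30)) = -540 - 12*sqrt(30)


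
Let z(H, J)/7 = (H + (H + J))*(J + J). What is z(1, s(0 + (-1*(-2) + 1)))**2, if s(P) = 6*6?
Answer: 366799104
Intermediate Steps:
s(P) = 36
z(H, J) = 14*J*(J + 2*H) (z(H, J) = 7*((H + (H + J))*(J + J)) = 7*((J + 2*H)*(2*J)) = 7*(2*J*(J + 2*H)) = 14*J*(J + 2*H))
z(1, s(0 + (-1*(-2) + 1)))**2 = (14*36*(36 + 2*1))**2 = (14*36*(36 + 2))**2 = (14*36*38)**2 = 19152**2 = 366799104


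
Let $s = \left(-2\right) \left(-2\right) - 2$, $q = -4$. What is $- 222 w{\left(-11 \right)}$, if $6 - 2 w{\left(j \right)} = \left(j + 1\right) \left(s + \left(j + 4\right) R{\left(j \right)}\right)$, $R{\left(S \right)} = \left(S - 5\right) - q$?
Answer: $-96126$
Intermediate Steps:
$R{\left(S \right)} = -1 + S$ ($R{\left(S \right)} = \left(S - 5\right) - -4 = \left(S - 5\right) + 4 = \left(-5 + S\right) + 4 = -1 + S$)
$s = 2$ ($s = 4 - 2 = 2$)
$w{\left(j \right)} = 3 - \frac{\left(1 + j\right) \left(2 + \left(-1 + j\right) \left(4 + j\right)\right)}{2}$ ($w{\left(j \right)} = 3 - \frac{\left(j + 1\right) \left(2 + \left(j + 4\right) \left(-1 + j\right)\right)}{2} = 3 - \frac{\left(1 + j\right) \left(2 + \left(4 + j\right) \left(-1 + j\right)\right)}{2} = 3 - \frac{\left(1 + j\right) \left(2 + \left(-1 + j\right) \left(4 + j\right)\right)}{2}$)
$- 222 w{\left(-11 \right)} = - 222 \left(4 - 2 \left(-11\right)^{2} - - \frac{11}{2} - \frac{\left(-11\right)^{3}}{2}\right) = - 222 \left(4 - 242 + \frac{11}{2} - - \frac{1331}{2}\right) = - 222 \left(4 - 242 + \frac{11}{2} + \frac{1331}{2}\right) = \left(-222\right) 433 = -96126$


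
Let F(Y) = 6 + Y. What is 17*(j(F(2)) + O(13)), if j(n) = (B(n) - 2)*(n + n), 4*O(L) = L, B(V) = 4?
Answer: 2397/4 ≈ 599.25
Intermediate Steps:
O(L) = L/4
j(n) = 4*n (j(n) = (4 - 2)*(n + n) = 2*(2*n) = 4*n)
17*(j(F(2)) + O(13)) = 17*(4*(6 + 2) + (¼)*13) = 17*(4*8 + 13/4) = 17*(32 + 13/4) = 17*(141/4) = 2397/4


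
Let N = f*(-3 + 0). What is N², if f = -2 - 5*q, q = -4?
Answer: 2916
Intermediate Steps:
f = 18 (f = -2 - 5*(-4) = -2 + 20 = 18)
N = -54 (N = 18*(-3 + 0) = 18*(-3) = -54)
N² = (-54)² = 2916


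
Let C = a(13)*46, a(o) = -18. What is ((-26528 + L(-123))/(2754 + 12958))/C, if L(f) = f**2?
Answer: 11399/13009536 ≈ 0.00087620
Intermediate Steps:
C = -828 (C = -18*46 = -828)
((-26528 + L(-123))/(2754 + 12958))/C = ((-26528 + (-123)**2)/(2754 + 12958))/(-828) = ((-26528 + 15129)/15712)*(-1/828) = -11399*1/15712*(-1/828) = -11399/15712*(-1/828) = 11399/13009536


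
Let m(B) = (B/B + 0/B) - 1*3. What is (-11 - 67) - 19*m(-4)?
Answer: -40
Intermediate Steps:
m(B) = -2 (m(B) = (1 + 0) - 3 = 1 - 3 = -2)
(-11 - 67) - 19*m(-4) = (-11 - 67) - 19*(-2) = -78 + 38 = -40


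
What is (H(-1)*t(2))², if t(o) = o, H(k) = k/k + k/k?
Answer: 16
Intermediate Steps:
H(k) = 2 (H(k) = 1 + 1 = 2)
(H(-1)*t(2))² = (2*2)² = 4² = 16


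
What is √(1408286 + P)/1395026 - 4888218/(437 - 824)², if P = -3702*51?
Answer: -1629406/49923 + √304871/697513 ≈ -32.638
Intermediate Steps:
P = -188802
√(1408286 + P)/1395026 - 4888218/(437 - 824)² = √(1408286 - 188802)/1395026 - 4888218/(437 - 824)² = √1219484*(1/1395026) - 4888218/((-387)²) = (2*√304871)*(1/1395026) - 4888218/149769 = √304871/697513 - 4888218*1/149769 = √304871/697513 - 1629406/49923 = -1629406/49923 + √304871/697513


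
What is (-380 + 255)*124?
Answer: -15500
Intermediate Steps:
(-380 + 255)*124 = -125*124 = -15500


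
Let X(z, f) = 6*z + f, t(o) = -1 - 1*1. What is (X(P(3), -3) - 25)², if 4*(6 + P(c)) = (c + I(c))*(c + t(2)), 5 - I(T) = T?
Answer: 12769/4 ≈ 3192.3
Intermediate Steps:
I(T) = 5 - T
t(o) = -2 (t(o) = -1 - 1 = -2)
P(c) = -17/2 + 5*c/4 (P(c) = -6 + ((c + (5 - c))*(c - 2))/4 = -6 + (5*(-2 + c))/4 = -6 + (-10 + 5*c)/4 = -6 + (-5/2 + 5*c/4) = -17/2 + 5*c/4)
X(z, f) = f + 6*z
(X(P(3), -3) - 25)² = ((-3 + 6*(-17/2 + (5/4)*3)) - 25)² = ((-3 + 6*(-17/2 + 15/4)) - 25)² = ((-3 + 6*(-19/4)) - 25)² = ((-3 - 57/2) - 25)² = (-63/2 - 25)² = (-113/2)² = 12769/4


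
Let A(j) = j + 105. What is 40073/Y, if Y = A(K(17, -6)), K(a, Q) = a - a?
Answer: 40073/105 ≈ 381.65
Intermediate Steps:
K(a, Q) = 0
A(j) = 105 + j
Y = 105 (Y = 105 + 0 = 105)
40073/Y = 40073/105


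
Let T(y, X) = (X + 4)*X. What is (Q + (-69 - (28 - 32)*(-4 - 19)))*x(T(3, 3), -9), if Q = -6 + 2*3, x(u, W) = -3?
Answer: 483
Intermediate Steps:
T(y, X) = X*(4 + X) (T(y, X) = (4 + X)*X = X*(4 + X))
Q = 0 (Q = -6 + 6 = 0)
(Q + (-69 - (28 - 32)*(-4 - 19)))*x(T(3, 3), -9) = (0 + (-69 - (28 - 32)*(-4 - 19)))*(-3) = (0 + (-69 - (-4)*(-23)))*(-3) = (0 + (-69 - 1*92))*(-3) = (0 + (-69 - 92))*(-3) = (0 - 161)*(-3) = -161*(-3) = 483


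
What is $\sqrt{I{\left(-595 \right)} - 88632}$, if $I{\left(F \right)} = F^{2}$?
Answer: $\sqrt{265393} \approx 515.16$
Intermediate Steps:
$\sqrt{I{\left(-595 \right)} - 88632} = \sqrt{\left(-595\right)^{2} - 88632} = \sqrt{354025 - 88632} = \sqrt{265393}$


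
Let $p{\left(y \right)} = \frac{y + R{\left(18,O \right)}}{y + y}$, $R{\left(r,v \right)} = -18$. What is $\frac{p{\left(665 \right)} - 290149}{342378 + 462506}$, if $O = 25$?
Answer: $- \frac{385897523}{1070495720} \approx -0.36049$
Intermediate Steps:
$p{\left(y \right)} = \frac{-18 + y}{2 y}$ ($p{\left(y \right)} = \frac{y - 18}{y + y} = \frac{-18 + y}{2 y}$)
$\frac{p{\left(665 \right)} - 290149}{342378 + 462506} = \frac{\frac{-18 + 665}{2 \cdot 665} - 290149}{342378 + 462506} = \frac{\frac{1}{2} \cdot \frac{1}{665} \cdot 647 - 290149}{804884} = \left(\frac{647}{1330} - 290149\right) \frac{1}{804884} = \left(- \frac{385897523}{1330}\right) \frac{1}{804884} = - \frac{385897523}{1070495720}$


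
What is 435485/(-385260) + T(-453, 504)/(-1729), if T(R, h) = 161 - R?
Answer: -197900641/133222908 ≈ -1.4855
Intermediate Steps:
435485/(-385260) + T(-453, 504)/(-1729) = 435485/(-385260) + (161 - 1*(-453))/(-1729) = 435485*(-1/385260) + (161 + 453)*(-1/1729) = -87097/77052 + 614*(-1/1729) = -87097/77052 - 614/1729 = -197900641/133222908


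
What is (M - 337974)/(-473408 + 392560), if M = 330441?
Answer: 243/2608 ≈ 0.093175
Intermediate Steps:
(M - 337974)/(-473408 + 392560) = (330441 - 337974)/(-473408 + 392560) = -7533/(-80848) = -7533*(-1/80848) = 243/2608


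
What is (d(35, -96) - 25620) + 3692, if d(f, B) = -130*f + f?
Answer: -26443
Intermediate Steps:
d(f, B) = -129*f
(d(35, -96) - 25620) + 3692 = (-129*35 - 25620) + 3692 = (-4515 - 25620) + 3692 = -30135 + 3692 = -26443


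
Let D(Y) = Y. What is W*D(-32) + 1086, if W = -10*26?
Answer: 9406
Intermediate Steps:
W = -260
W*D(-32) + 1086 = -260*(-32) + 1086 = 8320 + 1086 = 9406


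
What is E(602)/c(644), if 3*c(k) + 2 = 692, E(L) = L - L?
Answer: 0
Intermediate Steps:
E(L) = 0
c(k) = 230 (c(k) = -2/3 + (1/3)*692 = -2/3 + 692/3 = 230)
E(602)/c(644) = 0/230 = 0*(1/230) = 0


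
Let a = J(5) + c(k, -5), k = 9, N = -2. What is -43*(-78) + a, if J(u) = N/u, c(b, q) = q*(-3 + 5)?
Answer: 16718/5 ≈ 3343.6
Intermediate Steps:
c(b, q) = 2*q (c(b, q) = q*2 = 2*q)
J(u) = -2/u
a = -52/5 (a = -2/5 + 2*(-5) = -2*⅕ - 10 = -⅖ - 10 = -52/5 ≈ -10.400)
-43*(-78) + a = -43*(-78) - 52/5 = 3354 - 52/5 = 16718/5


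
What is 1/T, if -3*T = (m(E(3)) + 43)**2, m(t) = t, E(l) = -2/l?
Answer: -27/16129 ≈ -0.0016740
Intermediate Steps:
T = -16129/27 (T = -(-2/3 + 43)**2/3 = -(127/3)**2/3 = -1/3*16129/9 = -16129/27 ≈ -597.37)
1/T = 1/(-16129/27) = -27/16129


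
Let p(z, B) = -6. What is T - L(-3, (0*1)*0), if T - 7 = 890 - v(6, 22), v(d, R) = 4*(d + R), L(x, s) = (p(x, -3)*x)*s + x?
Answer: 788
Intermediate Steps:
L(x, s) = x - 6*s*x (L(x, s) = (-6*x)*s + x = -6*s*x + x = x - 6*s*x)
v(d, R) = 4*R + 4*d (v(d, R) = 4*(R + d) = 4*R + 4*d)
T = 785 (T = 7 + (890 - (4*22 + 4*6)) = 7 + (890 - (88 + 24)) = 7 + (890 - 1*112) = 7 + (890 - 112) = 7 + 778 = 785)
T - L(-3, (0*1)*0) = 785 - (-3)*(1 - 6*0*1*0) = 785 - (-3)*(1 - 0*0) = 785 - (-3)*(1 - 6*0) = 785 - (-3)*(1 + 0) = 785 - (-3) = 785 - 1*(-3) = 785 + 3 = 788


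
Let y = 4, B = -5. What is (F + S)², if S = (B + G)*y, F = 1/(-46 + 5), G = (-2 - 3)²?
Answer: 10751841/1681 ≈ 6396.1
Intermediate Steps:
G = 25 (G = (-5)² = 25)
F = -1/41 (F = 1/(-41) = -1/41 ≈ -0.024390)
S = 80 (S = (-5 + 25)*4 = 20*4 = 80)
(F + S)² = (-1/41 + 80)² = (3279/41)² = 10751841/1681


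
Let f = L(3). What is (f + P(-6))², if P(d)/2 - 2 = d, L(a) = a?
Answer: 25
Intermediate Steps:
f = 3
P(d) = 4 + 2*d
(f + P(-6))² = (3 + (4 + 2*(-6)))² = (3 + (4 - 12))² = (3 - 8)² = (-5)² = 25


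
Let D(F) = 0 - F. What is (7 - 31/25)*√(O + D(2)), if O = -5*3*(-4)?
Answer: 144*√58/25 ≈ 43.867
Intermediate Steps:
D(F) = -F
O = 60 (O = -15*(-4) = 60)
(7 - 31/25)*√(O + D(2)) = (7 - 31/25)*√(60 - 1*2) = (7 - 31*1/25)*√(60 - 2) = (7 - 31/25)*√58 = 144*√58/25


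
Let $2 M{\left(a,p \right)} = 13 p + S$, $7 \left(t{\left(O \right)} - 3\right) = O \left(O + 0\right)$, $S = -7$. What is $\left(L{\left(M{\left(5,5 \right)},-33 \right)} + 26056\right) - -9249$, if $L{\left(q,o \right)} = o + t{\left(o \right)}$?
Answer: $\frac{248014}{7} \approx 35431.0$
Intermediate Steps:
$t{\left(O \right)} = 3 + \frac{O^{2}}{7}$ ($t{\left(O \right)} = 3 + \frac{O \left(O + 0\right)}{7} = 3 + \frac{O O}{7} = 3 + \frac{O^{2}}{7}$)
$M{\left(a,p \right)} = - \frac{7}{2} + \frac{13 p}{2}$ ($M{\left(a,p \right)} = \frac{13 p - 7}{2} = \frac{-7 + 13 p}{2} = - \frac{7}{2} + \frac{13 p}{2}$)
$L{\left(q,o \right)} = 3 + o + \frac{o^{2}}{7}$ ($L{\left(q,o \right)} = o + \left(3 + \frac{o^{2}}{7}\right) = 3 + o + \frac{o^{2}}{7}$)
$\left(L{\left(M{\left(5,5 \right)},-33 \right)} + 26056\right) - -9249 = \left(\left(3 - 33 + \frac{\left(-33\right)^{2}}{7}\right) + 26056\right) - -9249 = \left(\left(3 - 33 + \frac{1}{7} \cdot 1089\right) + 26056\right) + \left(-7298 + 16547\right) = \left(\left(3 - 33 + \frac{1089}{7}\right) + 26056\right) + 9249 = \left(\frac{879}{7} + 26056\right) + 9249 = \frac{183271}{7} + 9249 = \frac{248014}{7}$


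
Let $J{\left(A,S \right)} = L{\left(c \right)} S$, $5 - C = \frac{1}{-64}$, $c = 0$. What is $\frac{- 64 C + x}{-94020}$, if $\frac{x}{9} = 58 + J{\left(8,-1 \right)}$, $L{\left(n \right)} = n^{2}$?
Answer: $- \frac{67}{31340} \approx -0.0021378$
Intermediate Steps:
$C = \frac{321}{64}$ ($C = 5 - \frac{1}{-64} = 5 - - \frac{1}{64} = 5 + \frac{1}{64} = \frac{321}{64} \approx 5.0156$)
$J{\left(A,S \right)} = 0$ ($J{\left(A,S \right)} = 0^{2} S = 0 S = 0$)
$x = 522$ ($x = 9 \left(58 + 0\right) = 9 \cdot 58 = 522$)
$\frac{- 64 C + x}{-94020} = \frac{\left(-64\right) \frac{321}{64} + 522}{-94020} = \left(-321 + 522\right) \left(- \frac{1}{94020}\right) = 201 \left(- \frac{1}{94020}\right) = - \frac{67}{31340}$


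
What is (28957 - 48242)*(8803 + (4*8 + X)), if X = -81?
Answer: -168820890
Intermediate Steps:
(28957 - 48242)*(8803 + (4*8 + X)) = (28957 - 48242)*(8803 + (4*8 - 81)) = -19285*(8803 + (32 - 81)) = -19285*(8803 - 49) = -19285*8754 = -168820890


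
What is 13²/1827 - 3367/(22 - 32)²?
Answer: -6134609/182700 ≈ -33.578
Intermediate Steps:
13²/1827 - 3367/(22 - 32)² = 169*(1/1827) - 3367/((-10)²) = 169/1827 - 3367/100 = -6134609/182700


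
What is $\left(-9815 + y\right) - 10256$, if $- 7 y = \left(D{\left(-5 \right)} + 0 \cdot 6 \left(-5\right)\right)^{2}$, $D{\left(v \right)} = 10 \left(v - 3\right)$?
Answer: $- \frac{146897}{7} \approx -20985.0$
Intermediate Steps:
$D{\left(v \right)} = -30 + 10 v$ ($D{\left(v \right)} = 10 \left(-3 + v\right) = -30 + 10 v$)
$y = - \frac{6400}{7}$ ($y = - \frac{\left(\left(-30 + 10 \left(-5\right)\right) + 0 \cdot 6 \left(-5\right)\right)^{2}}{7} = - \frac{\left(\left(-30 - 50\right) + 0 \left(-5\right)\right)^{2}}{7} = - \frac{\left(-80 + 0\right)^{2}}{7} = - \frac{\left(-80\right)^{2}}{7} = \left(- \frac{1}{7}\right) 6400 = - \frac{6400}{7} \approx -914.29$)
$\left(-9815 + y\right) - 10256 = \left(-9815 - \frac{6400}{7}\right) - 10256 = - \frac{75105}{7} - 10256 = - \frac{146897}{7}$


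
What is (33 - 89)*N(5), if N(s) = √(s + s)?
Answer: -56*√10 ≈ -177.09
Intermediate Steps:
N(s) = √2*√s (N(s) = √(2*s) = √2*√s)
(33 - 89)*N(5) = (33 - 89)*(√2*√5) = -56*√10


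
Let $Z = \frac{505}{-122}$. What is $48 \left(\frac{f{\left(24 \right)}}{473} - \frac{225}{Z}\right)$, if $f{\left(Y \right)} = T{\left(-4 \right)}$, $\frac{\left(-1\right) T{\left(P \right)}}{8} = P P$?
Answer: $\frac{124024416}{47773} \approx 2596.1$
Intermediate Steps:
$Z = - \frac{505}{122}$ ($Z = 505 \left(- \frac{1}{122}\right) = - \frac{505}{122} \approx -4.1393$)
$T{\left(P \right)} = - 8 P^{2}$ ($T{\left(P \right)} = - 8 P P = - 8 P^{2}$)
$f{\left(Y \right)} = -128$ ($f{\left(Y \right)} = - 8 \left(-4\right)^{2} = \left(-8\right) 16 = -128$)
$48 \left(\frac{f{\left(24 \right)}}{473} - \frac{225}{Z}\right) = 48 \left(- \frac{128}{473} - \frac{225}{- \frac{505}{122}}\right) = 48 \left(\left(-128\right) \frac{1}{473} - - \frac{5490}{101}\right) = 48 \left(- \frac{128}{473} + \frac{5490}{101}\right) = 48 \cdot \frac{2583842}{47773} = \frac{124024416}{47773}$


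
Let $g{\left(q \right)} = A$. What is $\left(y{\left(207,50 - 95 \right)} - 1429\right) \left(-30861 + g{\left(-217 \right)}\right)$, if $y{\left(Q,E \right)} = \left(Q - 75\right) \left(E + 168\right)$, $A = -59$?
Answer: $-457832440$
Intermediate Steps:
$y{\left(Q,E \right)} = \left(-75 + Q\right) \left(168 + E\right)$
$g{\left(q \right)} = -59$
$\left(y{\left(207,50 - 95 \right)} - 1429\right) \left(-30861 + g{\left(-217 \right)}\right) = \left(\left(-12600 - 75 \left(50 - 95\right) + 168 \cdot 207 + \left(50 - 95\right) 207\right) - 1429\right) \left(-30861 - 59\right) = \left(\left(-12600 - 75 \left(50 - 95\right) + 34776 + \left(50 - 95\right) 207\right) - 1429\right) \left(-30920\right) = \left(\left(-12600 - -3375 + 34776 - 9315\right) - 1429\right) \left(-30920\right) = \left(\left(-12600 + 3375 + 34776 - 9315\right) - 1429\right) \left(-30920\right) = \left(16236 - 1429\right) \left(-30920\right) = 14807 \left(-30920\right) = -457832440$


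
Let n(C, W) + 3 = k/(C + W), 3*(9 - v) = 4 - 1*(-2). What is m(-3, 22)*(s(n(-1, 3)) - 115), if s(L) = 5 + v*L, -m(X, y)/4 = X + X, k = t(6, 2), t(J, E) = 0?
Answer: -3144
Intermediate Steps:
k = 0
v = 7 (v = 9 - (4 - 1*(-2))/3 = 9 - (4 + 2)/3 = 9 - 1/3*6 = 9 - 2 = 7)
m(X, y) = -8*X (m(X, y) = -4*(X + X) = -8*X)
n(C, W) = -3 (n(C, W) = -3 + 0/(C + W) = -3 + 0 = -3)
s(L) = 5 + 7*L
m(-3, 22)*(s(n(-1, 3)) - 115) = (-8*(-3))*((5 + 7*(-3)) - 115) = 24*((5 - 21) - 115) = 24*(-16 - 115) = 24*(-131) = -3144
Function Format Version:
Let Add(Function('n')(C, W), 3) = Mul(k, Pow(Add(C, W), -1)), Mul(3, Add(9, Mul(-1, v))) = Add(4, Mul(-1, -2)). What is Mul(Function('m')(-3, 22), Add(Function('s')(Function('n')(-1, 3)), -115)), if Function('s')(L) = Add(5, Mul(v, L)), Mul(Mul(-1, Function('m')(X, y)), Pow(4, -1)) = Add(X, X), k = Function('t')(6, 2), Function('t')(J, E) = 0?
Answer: -3144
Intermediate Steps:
k = 0
v = 7 (v = Add(9, Mul(Rational(-1, 3), Add(4, Mul(-1, -2)))) = Add(9, Mul(Rational(-1, 3), Add(4, 2))) = Add(9, Mul(Rational(-1, 3), 6)) = Add(9, -2) = 7)
Function('m')(X, y) = Mul(-8, X) (Function('m')(X, y) = Mul(-4, Add(X, X)) = Mul(-4, Mul(2, X)) = Mul(-8, X))
Function('n')(C, W) = -3 (Function('n')(C, W) = Add(-3, Mul(0, Pow(Add(C, W), -1))) = Add(-3, 0) = -3)
Function('s')(L) = Add(5, Mul(7, L))
Mul(Function('m')(-3, 22), Add(Function('s')(Function('n')(-1, 3)), -115)) = Mul(Mul(-8, -3), Add(Add(5, Mul(7, -3)), -115)) = Mul(24, Add(Add(5, -21), -115)) = Mul(24, Add(-16, -115)) = Mul(24, -131) = -3144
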